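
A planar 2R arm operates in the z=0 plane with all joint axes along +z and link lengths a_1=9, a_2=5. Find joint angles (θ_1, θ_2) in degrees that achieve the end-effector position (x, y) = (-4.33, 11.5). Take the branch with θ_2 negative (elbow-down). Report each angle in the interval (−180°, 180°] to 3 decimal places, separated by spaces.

cos θ_2 = (150.9989−9²−5²)/(2·9·5) = 0.5000; θ_2 = -60.0008° (elbow-down)
β = atan2(11.5000,-4.3300) = 110.6324°; ψ = atan2(-4.3302,11.4999) = -20.6333°
θ_1 = β − ψ = 131.2657°

131.266 -60.001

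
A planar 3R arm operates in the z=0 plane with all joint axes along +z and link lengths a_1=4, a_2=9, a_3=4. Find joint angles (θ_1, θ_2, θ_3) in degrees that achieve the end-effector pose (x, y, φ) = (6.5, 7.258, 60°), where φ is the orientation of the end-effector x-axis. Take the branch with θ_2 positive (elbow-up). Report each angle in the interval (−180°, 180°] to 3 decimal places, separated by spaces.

-90.008 150.004 0.004

wrist centre = target − a_3·(cos φ, sin φ) = (4.5000, 3.7939)
cos θ_2 = (34.6437−4²−9²)/(2·4·9) = -0.8661; θ_2 = 150.0040° (elbow-up)
β = atan2(3.7939,4.5000) = 40.1339°; ψ = atan2(4.4995,-3.7945) = 130.1420°
θ_1 = β − ψ = -90.0082°
θ_3 = φ − θ_1 − θ_2 = 0.0042° (wrapped to (-180°,180°])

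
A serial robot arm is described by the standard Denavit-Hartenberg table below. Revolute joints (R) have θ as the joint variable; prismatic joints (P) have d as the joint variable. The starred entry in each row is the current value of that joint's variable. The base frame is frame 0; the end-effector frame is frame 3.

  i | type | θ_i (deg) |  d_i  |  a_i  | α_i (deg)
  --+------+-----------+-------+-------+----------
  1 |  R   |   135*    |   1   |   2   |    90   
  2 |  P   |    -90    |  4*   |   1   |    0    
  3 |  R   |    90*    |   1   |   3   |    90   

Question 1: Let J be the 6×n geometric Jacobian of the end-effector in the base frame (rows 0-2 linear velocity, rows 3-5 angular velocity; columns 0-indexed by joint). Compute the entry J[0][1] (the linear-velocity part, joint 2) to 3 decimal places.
0.707

prismatic axis z_1 = (0.7071,0.7071,0.0000)
J_v[:, 1] = z_1; J_ω[:, 1] = (0,0,0)
entry J[0][1] = 0.7071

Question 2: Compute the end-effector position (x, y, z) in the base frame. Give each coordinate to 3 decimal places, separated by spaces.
after link 1: o_1 = (-1.4142, 1.4142, 1.0000)
after link 2: o_2 = (1.4142, 4.2426, 0.0000)
after link 3: o_3 = (0.0000, 7.0711, 0.0000)

0.000 7.071 0.000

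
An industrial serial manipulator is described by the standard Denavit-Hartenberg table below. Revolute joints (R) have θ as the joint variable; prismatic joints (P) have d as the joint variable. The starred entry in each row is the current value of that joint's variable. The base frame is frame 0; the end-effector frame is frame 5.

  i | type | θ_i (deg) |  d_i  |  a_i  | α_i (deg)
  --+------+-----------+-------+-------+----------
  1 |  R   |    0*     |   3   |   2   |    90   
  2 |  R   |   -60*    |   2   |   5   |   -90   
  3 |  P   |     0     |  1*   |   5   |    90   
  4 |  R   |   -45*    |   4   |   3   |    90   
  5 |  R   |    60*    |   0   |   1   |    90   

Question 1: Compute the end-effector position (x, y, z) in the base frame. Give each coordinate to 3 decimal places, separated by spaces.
after link 1: o_1 = (2.0000, 0.0000, 3.0000)
after link 2: o_2 = (4.5000, -2.0000, -1.3301)
after link 3: o_3 = (7.8660, -2.0000, -5.1603)
after link 4: o_4 = (7.0896, -6.0000, -8.0580)
after link 5: o_5 = (6.9602, -6.8660, -8.5410)

6.960 -6.866 -8.541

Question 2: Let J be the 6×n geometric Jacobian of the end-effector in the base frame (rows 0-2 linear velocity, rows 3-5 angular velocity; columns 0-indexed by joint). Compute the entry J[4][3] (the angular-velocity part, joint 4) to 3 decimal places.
axis z_3 = (0.0000,-1.0000,0.0000); lever o_n−o_3 = (-0.9059,-4.8660,-3.3807)
cross product → J_v[:, 3] = (3.3807,-0.0000,-0.9059)
J_ω[:, 3] = z_3
entry J[4][3] = -1.0000

-1.000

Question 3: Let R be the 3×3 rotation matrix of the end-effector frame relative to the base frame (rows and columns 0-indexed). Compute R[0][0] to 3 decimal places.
End-effector x-axis (col 0 of R) = (-0.1294,-0.8660,-0.4830)
R[0][0] = -0.1294

-0.129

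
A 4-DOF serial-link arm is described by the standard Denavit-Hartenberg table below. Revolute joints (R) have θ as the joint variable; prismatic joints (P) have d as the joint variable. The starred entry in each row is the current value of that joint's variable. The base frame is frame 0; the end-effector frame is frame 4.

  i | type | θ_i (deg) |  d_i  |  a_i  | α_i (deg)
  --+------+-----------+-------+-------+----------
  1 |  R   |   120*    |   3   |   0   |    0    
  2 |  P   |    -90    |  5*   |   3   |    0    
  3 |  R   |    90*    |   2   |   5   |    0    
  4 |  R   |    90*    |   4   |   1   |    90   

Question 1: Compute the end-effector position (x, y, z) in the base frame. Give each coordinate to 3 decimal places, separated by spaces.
-0.768 5.330 14.000

after link 1: o_1 = (0.0000, 0.0000, 3.0000)
after link 2: o_2 = (2.5981, 1.5000, 8.0000)
after link 3: o_3 = (0.0981, 5.8301, 10.0000)
after link 4: o_4 = (-0.7679, 5.3301, 14.0000)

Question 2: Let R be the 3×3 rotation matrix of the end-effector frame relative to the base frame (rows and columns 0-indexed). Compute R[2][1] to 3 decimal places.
1.000

End-effector y-axis (col 1 of R) = (0.0000,-0.0000,1.0000)
R[2][1] = 1.0000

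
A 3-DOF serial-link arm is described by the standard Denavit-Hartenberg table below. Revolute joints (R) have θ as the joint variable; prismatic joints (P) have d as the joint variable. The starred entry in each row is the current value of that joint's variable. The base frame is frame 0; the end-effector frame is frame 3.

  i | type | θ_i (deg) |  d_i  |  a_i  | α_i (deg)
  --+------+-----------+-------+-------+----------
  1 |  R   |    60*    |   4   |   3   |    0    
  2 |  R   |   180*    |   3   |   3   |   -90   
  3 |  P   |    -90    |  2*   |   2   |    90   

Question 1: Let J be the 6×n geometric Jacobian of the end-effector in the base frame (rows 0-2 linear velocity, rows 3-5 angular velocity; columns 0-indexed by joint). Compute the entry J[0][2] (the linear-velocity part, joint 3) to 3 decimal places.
0.866

prismatic axis z_2 = (0.8660,-0.5000,0.0000)
J_v[:, 2] = z_2; J_ω[:, 2] = (0,0,0)
entry J[0][2] = 0.8660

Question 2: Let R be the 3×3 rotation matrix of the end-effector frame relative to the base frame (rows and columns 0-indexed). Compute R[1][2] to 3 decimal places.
End-effector z-axis (col 2 of R) = (0.5000,0.8660,0.0000)
R[1][2] = 0.8660

0.866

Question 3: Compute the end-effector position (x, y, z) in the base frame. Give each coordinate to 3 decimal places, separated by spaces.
after link 1: o_1 = (1.5000, 2.5981, 4.0000)
after link 2: o_2 = (-0.0000, 0.0000, 7.0000)
after link 3: o_3 = (1.7321, -1.0000, 9.0000)

1.732 -1.000 9.000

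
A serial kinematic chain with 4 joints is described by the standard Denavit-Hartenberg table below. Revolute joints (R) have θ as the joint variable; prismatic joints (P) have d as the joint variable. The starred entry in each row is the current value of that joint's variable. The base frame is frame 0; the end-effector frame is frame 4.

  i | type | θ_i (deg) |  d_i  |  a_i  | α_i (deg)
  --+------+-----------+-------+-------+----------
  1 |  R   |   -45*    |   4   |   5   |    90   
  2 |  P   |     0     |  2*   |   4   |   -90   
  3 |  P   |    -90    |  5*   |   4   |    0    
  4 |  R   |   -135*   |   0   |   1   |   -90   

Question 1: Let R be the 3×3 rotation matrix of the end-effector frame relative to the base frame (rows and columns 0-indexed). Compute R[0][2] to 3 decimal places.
-1.000

End-effector z-axis (col 2 of R) = (-1.0000,-0.0000,0.0000)
R[0][2] = -1.0000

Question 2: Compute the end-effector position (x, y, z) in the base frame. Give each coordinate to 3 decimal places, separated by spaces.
after link 1: o_1 = (3.5355, -3.5355, 4.0000)
after link 2: o_2 = (4.9497, -7.7782, 4.0000)
after link 3: o_3 = (2.1213, -10.6066, 9.0000)
after link 4: o_4 = (2.1213, -9.6066, 9.0000)

2.121 -9.607 9.000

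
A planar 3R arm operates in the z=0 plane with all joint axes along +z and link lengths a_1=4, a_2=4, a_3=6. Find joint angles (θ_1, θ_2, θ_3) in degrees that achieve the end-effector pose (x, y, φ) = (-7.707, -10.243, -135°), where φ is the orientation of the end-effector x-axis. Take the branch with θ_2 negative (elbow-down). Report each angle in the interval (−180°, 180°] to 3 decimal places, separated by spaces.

-90.007 -59.987 14.994

wrist centre = target − a_3·(cos φ, sin φ) = (-3.4644, -6.0004)
cos θ_2 = (48.0061−4²−4²)/(2·4·4) = 0.5002; θ_2 = -59.9874° (elbow-down)
β = atan2(-6.0004,-3.4644) = -120.0004°; ψ = atan2(-3.4637,6.0008) = -29.9937°
θ_1 = β − ψ = -90.0067°
θ_3 = φ − θ_1 − θ_2 = 14.9941° (wrapped to (-180°,180°])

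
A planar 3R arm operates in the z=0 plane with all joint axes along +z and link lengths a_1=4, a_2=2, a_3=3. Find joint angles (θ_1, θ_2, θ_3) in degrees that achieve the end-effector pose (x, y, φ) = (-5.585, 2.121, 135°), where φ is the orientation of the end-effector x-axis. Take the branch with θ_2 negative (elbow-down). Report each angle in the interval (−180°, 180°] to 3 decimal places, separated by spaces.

wrist centre = target − a_3·(cos φ, sin φ) = (-3.4637, -0.0003)
cos θ_2 = (11.9971−4²−2²)/(2·4·2) = -0.5002; θ_2 = -120.0121° (elbow-down)
β = atan2(-0.0003,-3.4637) = -179.9947°; ψ = atan2(-1.7318,2.9996) = -30.0000°
θ_1 = β − ψ = -149.9947°
θ_3 = φ − θ_1 − θ_2 = 45.0068° (wrapped to (-180°,180°])

-149.995 -120.012 45.007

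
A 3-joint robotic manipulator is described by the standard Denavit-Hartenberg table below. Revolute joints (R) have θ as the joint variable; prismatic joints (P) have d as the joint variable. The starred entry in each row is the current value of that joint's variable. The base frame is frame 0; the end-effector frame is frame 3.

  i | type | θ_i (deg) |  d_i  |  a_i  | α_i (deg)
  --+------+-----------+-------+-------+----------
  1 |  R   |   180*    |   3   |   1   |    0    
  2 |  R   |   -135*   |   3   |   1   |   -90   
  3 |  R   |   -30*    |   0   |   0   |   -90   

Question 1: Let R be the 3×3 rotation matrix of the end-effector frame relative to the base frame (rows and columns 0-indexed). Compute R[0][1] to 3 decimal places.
End-effector y-axis (col 1 of R) = (0.7071,-0.7071,-0.0000)
R[0][1] = 0.7071

0.707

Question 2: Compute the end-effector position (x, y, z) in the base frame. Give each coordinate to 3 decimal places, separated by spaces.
after link 1: o_1 = (-1.0000, 0.0000, 3.0000)
after link 2: o_2 = (-0.2929, 0.7071, 6.0000)
after link 3: o_3 = (-0.2929, 0.7071, 6.0000)

-0.293 0.707 6.000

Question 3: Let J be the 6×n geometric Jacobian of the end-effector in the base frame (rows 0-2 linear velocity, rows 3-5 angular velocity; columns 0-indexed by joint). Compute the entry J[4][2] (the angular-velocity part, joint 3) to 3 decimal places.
axis z_2 = (-0.7071,0.7071,0.0000); lever o_n−o_2 = (0.0000,0.0000,0.0000)
cross product → J_v[:, 2] = (0.0000,0.0000,-0.0000)
J_ω[:, 2] = z_2
entry J[4][2] = 0.7071

0.707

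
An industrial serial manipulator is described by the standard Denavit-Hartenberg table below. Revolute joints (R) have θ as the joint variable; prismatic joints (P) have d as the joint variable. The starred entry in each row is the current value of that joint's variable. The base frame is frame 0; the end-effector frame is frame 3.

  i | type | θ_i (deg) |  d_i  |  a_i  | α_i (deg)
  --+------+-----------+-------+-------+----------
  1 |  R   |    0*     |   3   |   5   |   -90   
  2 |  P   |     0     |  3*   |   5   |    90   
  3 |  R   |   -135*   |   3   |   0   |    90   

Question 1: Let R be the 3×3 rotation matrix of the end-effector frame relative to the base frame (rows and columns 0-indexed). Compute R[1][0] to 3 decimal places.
End-effector x-axis (col 0 of R) = (-0.7071,-0.7071,0.0000)
R[1][0] = -0.7071

-0.707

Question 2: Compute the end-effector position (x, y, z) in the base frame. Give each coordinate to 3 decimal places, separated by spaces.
after link 1: o_1 = (5.0000, 0.0000, 3.0000)
after link 2: o_2 = (10.0000, 3.0000, 3.0000)
after link 3: o_3 = (10.0000, 3.0000, 6.0000)

10.000 3.000 6.000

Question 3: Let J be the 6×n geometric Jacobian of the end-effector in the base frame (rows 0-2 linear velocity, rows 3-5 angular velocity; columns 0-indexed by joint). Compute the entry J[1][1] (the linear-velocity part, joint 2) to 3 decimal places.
prismatic axis z_1 = (0.0000,1.0000,0.0000)
J_v[:, 1] = z_1; J_ω[:, 1] = (0,0,0)
entry J[1][1] = 1.0000

1.000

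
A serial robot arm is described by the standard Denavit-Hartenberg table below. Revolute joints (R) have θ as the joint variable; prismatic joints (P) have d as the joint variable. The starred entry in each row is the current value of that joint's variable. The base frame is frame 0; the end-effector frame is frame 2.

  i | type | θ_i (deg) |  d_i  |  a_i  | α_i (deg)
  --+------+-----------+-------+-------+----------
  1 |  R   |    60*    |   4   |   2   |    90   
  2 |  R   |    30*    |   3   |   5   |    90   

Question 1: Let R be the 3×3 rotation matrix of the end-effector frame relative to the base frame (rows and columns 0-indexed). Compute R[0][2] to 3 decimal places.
End-effector z-axis (col 2 of R) = (0.2500,0.4330,-0.8660)
R[0][2] = 0.2500

0.250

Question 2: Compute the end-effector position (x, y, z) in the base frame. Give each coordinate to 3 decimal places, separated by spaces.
5.763 3.982 6.500

after link 1: o_1 = (1.0000, 1.7321, 4.0000)
after link 2: o_2 = (5.7631, 3.9821, 6.5000)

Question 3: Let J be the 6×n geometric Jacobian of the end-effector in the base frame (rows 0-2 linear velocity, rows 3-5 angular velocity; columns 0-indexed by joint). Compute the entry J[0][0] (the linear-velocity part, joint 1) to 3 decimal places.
axis z_0 = ẑ; lever o_n−o_0 = (5.7631,3.9821,6.5000)
cross product → J_v[:, 0] = (-3.9821,5.7631,0.0000)
J_ω[:, 0] = z_0
entry J[0][0] = -3.9821

-3.982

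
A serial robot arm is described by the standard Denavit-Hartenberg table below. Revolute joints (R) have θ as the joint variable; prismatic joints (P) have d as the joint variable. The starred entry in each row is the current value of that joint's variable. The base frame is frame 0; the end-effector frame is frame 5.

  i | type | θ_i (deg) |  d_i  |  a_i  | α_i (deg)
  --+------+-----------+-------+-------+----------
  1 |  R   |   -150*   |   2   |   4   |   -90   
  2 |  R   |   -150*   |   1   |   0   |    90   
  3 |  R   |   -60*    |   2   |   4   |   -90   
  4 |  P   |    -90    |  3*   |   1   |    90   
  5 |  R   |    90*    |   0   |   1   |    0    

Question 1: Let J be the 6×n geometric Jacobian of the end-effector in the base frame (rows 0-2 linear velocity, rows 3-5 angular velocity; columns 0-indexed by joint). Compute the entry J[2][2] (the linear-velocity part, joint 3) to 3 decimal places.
axis z_2 = (0.4330,0.2500,-0.8660); lever o_n−o_2 = (4.6651,4.3840,0.1340)
cross product → J_v[:, 2] = (3.8301,-4.0981,0.7321)
J_ω[:, 2] = z_2
entry J[2][2] = 0.7321

0.732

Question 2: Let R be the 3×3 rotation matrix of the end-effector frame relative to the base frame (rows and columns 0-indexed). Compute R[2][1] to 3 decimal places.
0.866

End-effector y-axis (col 1 of R) = (-0.4330,-0.2500,0.8660)
R[2][1] = 0.8660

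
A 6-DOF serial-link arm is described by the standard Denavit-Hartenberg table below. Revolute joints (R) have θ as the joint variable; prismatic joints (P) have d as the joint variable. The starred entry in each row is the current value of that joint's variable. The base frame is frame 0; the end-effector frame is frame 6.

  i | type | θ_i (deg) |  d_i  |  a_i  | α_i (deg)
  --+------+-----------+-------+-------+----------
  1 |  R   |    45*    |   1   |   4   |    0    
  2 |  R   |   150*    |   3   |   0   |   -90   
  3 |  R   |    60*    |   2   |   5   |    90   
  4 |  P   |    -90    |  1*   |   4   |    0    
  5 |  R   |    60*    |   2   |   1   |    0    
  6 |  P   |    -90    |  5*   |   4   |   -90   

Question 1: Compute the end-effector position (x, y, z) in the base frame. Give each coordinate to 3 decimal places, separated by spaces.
-7.274 6.296 4.652

after link 1: o_1 = (2.8284, 2.8284, 1.0000)
after link 2: o_2 = (2.8284, 2.8284, 4.0000)
after link 3: o_3 = (0.9313, 0.2495, -0.3301)
after link 4: o_4 = (-0.9405, 3.8891, 0.1699)
after link 5: o_5 = (-3.1612, 3.8117, 0.4199)
after link 6: o_6 = (-7.2745, 6.2959, 4.6519)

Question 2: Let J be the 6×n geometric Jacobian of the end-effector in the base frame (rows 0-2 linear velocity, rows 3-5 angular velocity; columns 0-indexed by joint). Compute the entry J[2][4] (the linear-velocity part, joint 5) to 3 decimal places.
-3.433

axis z_4 = (-0.8365,-0.2241,0.5000); lever o_n−o_4 = (-6.3339,2.4068,4.4821)
cross product → J_v[:, 4] = (-2.2080,0.5823,-3.4330)
J_ω[:, 4] = z_4
entry J[2][4] = -3.4330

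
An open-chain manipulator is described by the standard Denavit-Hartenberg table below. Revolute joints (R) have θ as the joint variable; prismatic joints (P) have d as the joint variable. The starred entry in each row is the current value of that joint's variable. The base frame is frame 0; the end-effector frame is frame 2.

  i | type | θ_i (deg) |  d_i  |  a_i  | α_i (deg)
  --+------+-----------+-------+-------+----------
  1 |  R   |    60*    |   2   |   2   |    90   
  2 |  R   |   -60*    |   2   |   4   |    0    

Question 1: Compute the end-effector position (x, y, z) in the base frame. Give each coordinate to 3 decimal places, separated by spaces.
after link 1: o_1 = (1.0000, 1.7321, 2.0000)
after link 2: o_2 = (3.7321, 2.4641, -1.4641)

3.732 2.464 -1.464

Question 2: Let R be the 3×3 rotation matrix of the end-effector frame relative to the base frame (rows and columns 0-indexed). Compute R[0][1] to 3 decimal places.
0.433

End-effector y-axis (col 1 of R) = (0.4330,0.7500,0.5000)
R[0][1] = 0.4330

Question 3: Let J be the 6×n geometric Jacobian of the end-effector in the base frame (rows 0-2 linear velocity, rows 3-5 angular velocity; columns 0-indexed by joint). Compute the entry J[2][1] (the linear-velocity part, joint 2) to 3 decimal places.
2.000

axis z_1 = (0.8660,-0.5000,0.0000); lever o_n−o_1 = (2.7321,0.7321,-3.4641)
cross product → J_v[:, 1] = (1.7321,3.0000,2.0000)
J_ω[:, 1] = z_1
entry J[2][1] = 2.0000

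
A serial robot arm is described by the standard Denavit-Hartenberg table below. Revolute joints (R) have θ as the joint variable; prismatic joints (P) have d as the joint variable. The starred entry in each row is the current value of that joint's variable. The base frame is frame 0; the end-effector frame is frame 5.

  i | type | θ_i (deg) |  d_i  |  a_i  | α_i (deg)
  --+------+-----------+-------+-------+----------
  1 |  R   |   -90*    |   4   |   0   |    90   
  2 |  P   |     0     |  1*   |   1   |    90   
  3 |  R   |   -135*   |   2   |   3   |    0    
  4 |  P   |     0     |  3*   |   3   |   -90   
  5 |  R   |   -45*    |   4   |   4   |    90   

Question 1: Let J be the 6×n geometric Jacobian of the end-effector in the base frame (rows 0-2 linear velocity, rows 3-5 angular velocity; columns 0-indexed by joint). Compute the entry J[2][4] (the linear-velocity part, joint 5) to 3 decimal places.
2.828

axis z_4 = (0.7071,-0.7071,-0.0000); lever o_n−o_4 = (4.8284,-0.8284,-2.8284)
cross product → J_v[:, 4] = (2.0000,2.0000,2.8284)
J_ω[:, 4] = z_4
entry J[2][4] = 2.8284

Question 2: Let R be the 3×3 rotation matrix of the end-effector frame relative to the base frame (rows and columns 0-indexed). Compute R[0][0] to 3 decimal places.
0.500

End-effector x-axis (col 0 of R) = (0.5000,0.5000,-0.7071)
R[0][0] = 0.5000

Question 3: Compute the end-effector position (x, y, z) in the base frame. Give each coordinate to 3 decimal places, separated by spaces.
8.071 2.414 -3.828

after link 1: o_1 = (0.0000, 0.0000, 4.0000)
after link 2: o_2 = (-1.0000, -1.0000, 4.0000)
after link 3: o_3 = (1.1213, 1.1213, 2.0000)
after link 4: o_4 = (3.2426, 3.2426, -1.0000)
after link 5: o_5 = (8.0711, 2.4142, -3.8284)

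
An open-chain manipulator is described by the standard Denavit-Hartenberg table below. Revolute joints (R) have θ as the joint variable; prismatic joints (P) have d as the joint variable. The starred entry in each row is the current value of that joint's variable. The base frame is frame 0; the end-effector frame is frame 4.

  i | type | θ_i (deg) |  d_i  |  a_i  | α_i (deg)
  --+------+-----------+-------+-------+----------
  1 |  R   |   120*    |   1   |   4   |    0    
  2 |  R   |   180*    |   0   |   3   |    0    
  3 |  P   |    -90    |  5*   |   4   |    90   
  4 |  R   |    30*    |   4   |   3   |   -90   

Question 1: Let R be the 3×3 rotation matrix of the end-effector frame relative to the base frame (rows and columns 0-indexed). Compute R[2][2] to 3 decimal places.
End-effector z-axis (col 2 of R) = (0.4330,0.2500,0.8660)
R[2][2] = 0.8660

0.866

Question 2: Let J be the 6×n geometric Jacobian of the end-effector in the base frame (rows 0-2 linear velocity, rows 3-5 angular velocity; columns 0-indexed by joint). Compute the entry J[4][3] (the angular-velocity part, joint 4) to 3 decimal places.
axis z_3 = (-0.5000,0.8660,0.0000); lever o_n−o_3 = (-4.2500,2.1651,1.5000)
cross product → J_v[:, 3] = (1.2990,0.7500,2.5981)
J_ω[:, 3] = z_3
entry J[4][3] = 0.8660

0.866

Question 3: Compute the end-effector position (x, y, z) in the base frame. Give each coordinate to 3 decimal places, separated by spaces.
after link 1: o_1 = (-2.0000, 3.4641, 1.0000)
after link 2: o_2 = (-0.5000, 0.8660, 1.0000)
after link 3: o_3 = (-3.9641, -1.1340, 6.0000)
after link 4: o_4 = (-8.2141, 1.0311, 7.5000)

-8.214 1.031 7.500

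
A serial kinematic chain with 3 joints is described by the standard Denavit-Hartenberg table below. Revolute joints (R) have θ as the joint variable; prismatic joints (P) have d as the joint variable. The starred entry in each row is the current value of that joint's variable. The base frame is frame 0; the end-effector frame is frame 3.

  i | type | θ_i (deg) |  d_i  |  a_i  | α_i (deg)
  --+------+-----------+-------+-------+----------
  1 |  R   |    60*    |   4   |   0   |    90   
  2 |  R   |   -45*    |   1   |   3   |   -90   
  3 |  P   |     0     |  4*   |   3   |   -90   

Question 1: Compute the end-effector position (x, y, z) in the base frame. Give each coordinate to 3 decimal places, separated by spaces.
4.402 5.624 2.586

after link 1: o_1 = (0.0000, 0.0000, 4.0000)
after link 2: o_2 = (1.9267, 1.3371, 1.8787)
after link 3: o_3 = (4.4016, 5.6237, 2.5858)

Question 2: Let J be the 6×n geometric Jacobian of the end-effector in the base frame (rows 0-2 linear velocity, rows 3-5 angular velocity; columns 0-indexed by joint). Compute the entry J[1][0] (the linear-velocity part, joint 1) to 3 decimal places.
axis z_0 = ẑ; lever o_n−o_0 = (4.4016,5.6237,2.5858)
cross product → J_v[:, 0] = (-5.6237,4.4016,0.0000)
J_ω[:, 0] = z_0
entry J[1][0] = 4.4016

4.402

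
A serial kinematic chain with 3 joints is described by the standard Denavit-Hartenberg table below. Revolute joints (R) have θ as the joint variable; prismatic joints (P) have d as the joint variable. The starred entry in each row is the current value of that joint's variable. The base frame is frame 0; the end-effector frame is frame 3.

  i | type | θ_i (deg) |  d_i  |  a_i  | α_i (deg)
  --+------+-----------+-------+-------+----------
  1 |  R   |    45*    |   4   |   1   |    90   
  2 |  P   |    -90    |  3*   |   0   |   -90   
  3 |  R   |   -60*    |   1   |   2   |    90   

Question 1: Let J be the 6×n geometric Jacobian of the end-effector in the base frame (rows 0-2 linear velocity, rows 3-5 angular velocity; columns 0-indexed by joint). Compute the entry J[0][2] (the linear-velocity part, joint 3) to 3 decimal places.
-0.707

axis z_2 = (0.7071,0.7071,0.0000); lever o_n−o_2 = (1.9319,-0.5176,-1.0000)
cross product → J_v[:, 2] = (-0.7071,0.7071,-1.7321)
J_ω[:, 2] = z_2
entry J[0][2] = -0.7071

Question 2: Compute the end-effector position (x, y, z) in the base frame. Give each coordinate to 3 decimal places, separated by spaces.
after link 1: o_1 = (0.7071, 0.7071, 4.0000)
after link 2: o_2 = (2.8284, -1.4142, 4.0000)
after link 3: o_3 = (4.7603, -1.9319, 3.0000)

4.760 -1.932 3.000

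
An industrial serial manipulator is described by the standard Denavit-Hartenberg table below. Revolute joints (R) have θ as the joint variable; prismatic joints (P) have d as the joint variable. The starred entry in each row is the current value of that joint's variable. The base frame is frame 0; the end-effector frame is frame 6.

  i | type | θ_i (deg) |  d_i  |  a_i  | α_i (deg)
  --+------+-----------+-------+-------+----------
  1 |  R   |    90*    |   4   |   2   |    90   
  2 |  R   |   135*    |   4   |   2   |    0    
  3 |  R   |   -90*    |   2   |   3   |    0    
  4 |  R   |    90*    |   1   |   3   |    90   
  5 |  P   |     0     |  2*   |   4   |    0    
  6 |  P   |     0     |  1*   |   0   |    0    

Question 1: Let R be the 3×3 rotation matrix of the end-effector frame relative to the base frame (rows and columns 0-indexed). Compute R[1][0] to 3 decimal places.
-0.707

End-effector x-axis (col 0 of R) = (-0.0000,-0.7071,0.7071)
R[1][0] = -0.7071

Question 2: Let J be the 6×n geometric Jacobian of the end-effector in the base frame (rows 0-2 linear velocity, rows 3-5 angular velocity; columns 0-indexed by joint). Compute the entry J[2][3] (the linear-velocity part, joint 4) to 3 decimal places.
-2.828

axis z_3 = (1.0000,-0.0000,0.0000); lever o_n−o_3 = (1.0000,-2.8284,7.0711)
cross product → J_v[:, 3] = (-0.0000,-7.0711,-2.8284)
J_ω[:, 3] = z_3
entry J[2][3] = -2.8284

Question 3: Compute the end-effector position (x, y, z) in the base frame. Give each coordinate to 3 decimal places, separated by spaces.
7.000 -0.121 14.607

after link 1: o_1 = (0.0000, 2.0000, 4.0000)
after link 2: o_2 = (4.0000, 0.5858, 5.4142)
after link 3: o_3 = (6.0000, 2.7071, 7.5355)
after link 4: o_4 = (7.0000, 0.5858, 9.6569)
after link 5: o_5 = (7.0000, -0.8284, 13.8995)
after link 6: o_6 = (7.0000, -0.1213, 14.6066)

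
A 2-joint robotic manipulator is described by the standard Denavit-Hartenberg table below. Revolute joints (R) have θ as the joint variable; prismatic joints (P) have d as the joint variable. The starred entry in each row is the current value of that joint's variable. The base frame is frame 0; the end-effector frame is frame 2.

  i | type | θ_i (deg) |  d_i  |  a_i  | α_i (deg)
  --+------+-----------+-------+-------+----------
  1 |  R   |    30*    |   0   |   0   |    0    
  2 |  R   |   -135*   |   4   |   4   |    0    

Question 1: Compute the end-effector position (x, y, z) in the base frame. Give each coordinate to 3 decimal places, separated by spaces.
-1.035 -3.864 4.000

after link 1: o_1 = (0.0000, 0.0000, 0.0000)
after link 2: o_2 = (-1.0353, -3.8637, 4.0000)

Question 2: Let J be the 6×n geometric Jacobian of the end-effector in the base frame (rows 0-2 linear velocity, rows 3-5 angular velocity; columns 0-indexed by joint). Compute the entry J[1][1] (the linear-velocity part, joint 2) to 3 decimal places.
-1.035

axis z_1 = (0.0000,0.0000,1.0000); lever o_n−o_1 = (-1.0353,-3.8637,4.0000)
cross product → J_v[:, 1] = (3.8637,-1.0353,0.0000)
J_ω[:, 1] = z_1
entry J[1][1] = -1.0353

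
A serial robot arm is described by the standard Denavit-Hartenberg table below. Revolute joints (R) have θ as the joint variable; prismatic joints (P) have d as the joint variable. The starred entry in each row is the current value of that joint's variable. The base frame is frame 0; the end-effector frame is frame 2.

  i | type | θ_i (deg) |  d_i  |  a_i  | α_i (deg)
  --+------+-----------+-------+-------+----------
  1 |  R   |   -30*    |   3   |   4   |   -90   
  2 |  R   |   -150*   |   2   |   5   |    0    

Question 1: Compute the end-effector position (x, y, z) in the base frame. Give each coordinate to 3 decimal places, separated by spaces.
after link 1: o_1 = (3.4641, -2.0000, 3.0000)
after link 2: o_2 = (0.7141, 1.8971, 5.5000)

0.714 1.897 5.500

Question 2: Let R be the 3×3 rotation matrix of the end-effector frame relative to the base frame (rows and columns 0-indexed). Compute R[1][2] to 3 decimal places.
0.866

End-effector z-axis (col 2 of R) = (0.5000,0.8660,0.0000)
R[1][2] = 0.8660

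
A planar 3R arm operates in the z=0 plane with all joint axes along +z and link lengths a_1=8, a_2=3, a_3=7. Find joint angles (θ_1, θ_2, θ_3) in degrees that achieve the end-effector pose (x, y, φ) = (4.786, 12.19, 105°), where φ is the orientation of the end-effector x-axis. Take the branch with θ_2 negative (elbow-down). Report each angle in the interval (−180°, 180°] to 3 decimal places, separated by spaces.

60.003 -90.001 134.998

wrist centre = target − a_3·(cos φ, sin φ) = (6.5977, 5.4285)
cos θ_2 = (72.9989−8²−3²)/(2·8·3) = -0.0000; θ_2 = -90.0013° (elbow-down)
β = atan2(5.4285,6.5977) = 39.4471°; ψ = atan2(-3.0000,7.9999) = -20.5562°
θ_1 = β − ψ = 60.0033°
θ_3 = φ − θ_1 − θ_2 = 134.9980° (wrapped to (-180°,180°])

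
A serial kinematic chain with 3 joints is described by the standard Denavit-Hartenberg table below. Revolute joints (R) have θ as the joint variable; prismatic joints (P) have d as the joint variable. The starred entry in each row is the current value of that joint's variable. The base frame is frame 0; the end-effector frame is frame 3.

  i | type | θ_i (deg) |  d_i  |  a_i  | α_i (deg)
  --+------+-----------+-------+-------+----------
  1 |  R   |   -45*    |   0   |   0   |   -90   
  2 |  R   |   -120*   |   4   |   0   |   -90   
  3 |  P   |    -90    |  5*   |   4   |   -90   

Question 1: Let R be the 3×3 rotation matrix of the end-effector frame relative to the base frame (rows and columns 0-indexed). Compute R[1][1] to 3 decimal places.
0.612

End-effector y-axis (col 1 of R) = (-0.6124,0.6124,-0.5000)
R[1][1] = 0.6124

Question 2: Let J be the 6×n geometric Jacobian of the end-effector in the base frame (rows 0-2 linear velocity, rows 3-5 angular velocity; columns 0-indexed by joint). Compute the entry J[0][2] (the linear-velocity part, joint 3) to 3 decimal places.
prismatic axis z_2 = (0.6124,-0.6124,0.5000)
J_v[:, 2] = z_2; J_ω[:, 2] = (0,0,0)
entry J[0][2] = 0.6124

0.612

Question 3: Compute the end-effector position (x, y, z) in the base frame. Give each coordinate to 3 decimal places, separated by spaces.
8.719 2.595 2.500

after link 1: o_1 = (0.0000, 0.0000, 0.0000)
after link 2: o_2 = (2.8284, 2.8284, 0.0000)
after link 3: o_3 = (8.7187, 2.5950, 2.5000)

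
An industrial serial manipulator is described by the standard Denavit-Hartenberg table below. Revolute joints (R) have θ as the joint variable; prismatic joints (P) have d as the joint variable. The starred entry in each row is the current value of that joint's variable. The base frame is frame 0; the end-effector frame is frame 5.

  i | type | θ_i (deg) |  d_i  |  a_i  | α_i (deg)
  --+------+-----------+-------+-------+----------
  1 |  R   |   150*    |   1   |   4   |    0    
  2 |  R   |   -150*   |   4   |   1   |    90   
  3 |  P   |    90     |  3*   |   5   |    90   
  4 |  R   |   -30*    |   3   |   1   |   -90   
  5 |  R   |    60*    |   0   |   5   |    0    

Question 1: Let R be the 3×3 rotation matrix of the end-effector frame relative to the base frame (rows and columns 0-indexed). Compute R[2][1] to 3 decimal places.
End-effector y-axis (col 1 of R) = (-0.5000,-0.4330,-0.7500)
R[2][1] = -0.7500

-0.750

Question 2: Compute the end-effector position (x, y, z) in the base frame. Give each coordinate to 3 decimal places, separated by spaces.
-3.794 0.750 13.031

after link 1: o_1 = (-3.4641, 2.0000, 1.0000)
after link 2: o_2 = (-2.4641, 2.0000, 5.0000)
after link 3: o_3 = (-2.4641, -1.0000, 10.0000)
after link 4: o_4 = (0.5359, -0.5000, 10.8660)
after link 5: o_5 = (-3.7942, 0.7500, 13.0311)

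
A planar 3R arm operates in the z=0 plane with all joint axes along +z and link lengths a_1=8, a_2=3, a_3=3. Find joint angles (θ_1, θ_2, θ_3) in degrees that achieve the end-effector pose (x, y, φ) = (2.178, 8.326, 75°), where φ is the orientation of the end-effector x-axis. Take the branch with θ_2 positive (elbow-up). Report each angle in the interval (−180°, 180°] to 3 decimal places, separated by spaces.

60.005 150.002 -135.007

wrist centre = target − a_3·(cos φ, sin φ) = (1.4015, 5.4282)
cos θ_2 = (31.4299−8²−3²)/(2·8·3) = -0.8660; θ_2 = 150.0020° (elbow-up)
β = atan2(5.4282,1.4015) = 75.5227°; ψ = atan2(1.4999,5.4019) = 15.5181°
θ_1 = β − ψ = 60.0046°
θ_3 = φ − θ_1 − θ_2 = -135.0066° (wrapped to (-180°,180°])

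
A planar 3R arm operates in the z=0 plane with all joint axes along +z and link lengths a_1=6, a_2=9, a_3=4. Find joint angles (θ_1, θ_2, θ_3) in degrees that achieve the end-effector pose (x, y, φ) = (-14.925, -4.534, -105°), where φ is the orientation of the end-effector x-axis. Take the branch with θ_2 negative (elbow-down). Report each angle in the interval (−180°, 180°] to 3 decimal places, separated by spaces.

wrist centre = target − a_3·(cos φ, sin φ) = (-13.8897, -0.6703)
cos θ_2 = (193.3737−6²−9²)/(2·6·9) = 0.7072; θ_2 = -44.9954° (elbow-down)
β = atan2(-0.6703,-13.8897) = -177.2371°; ψ = atan2(-6.3634,12.3645) = -27.2329°
θ_1 = β − ψ = -150.0043°
θ_3 = φ − θ_1 − θ_2 = 89.9996° (wrapped to (-180°,180°])

-150.004 -44.995 90.000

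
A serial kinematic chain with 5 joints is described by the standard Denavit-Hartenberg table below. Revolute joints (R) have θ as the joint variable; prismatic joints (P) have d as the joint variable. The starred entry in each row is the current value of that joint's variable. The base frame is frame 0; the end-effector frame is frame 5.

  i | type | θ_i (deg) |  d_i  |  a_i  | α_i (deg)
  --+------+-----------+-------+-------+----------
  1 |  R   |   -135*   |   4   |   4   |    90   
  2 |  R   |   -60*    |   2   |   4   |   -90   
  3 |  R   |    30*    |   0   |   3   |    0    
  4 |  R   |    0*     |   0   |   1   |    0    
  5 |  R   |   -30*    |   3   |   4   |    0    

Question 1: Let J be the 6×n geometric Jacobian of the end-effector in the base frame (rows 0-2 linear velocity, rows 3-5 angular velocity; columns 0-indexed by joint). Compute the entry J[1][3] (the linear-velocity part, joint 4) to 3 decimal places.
axis z_3 = (-0.6124,-0.6124,0.5000); lever o_n−o_3 = (-3.2040,-3.9111,-2.7141)
cross product → J_v[:, 3] = (3.6176,-3.2640,0.4330)
J_ω[:, 3] = z_3
entry J[1][3] = -3.2640

-3.264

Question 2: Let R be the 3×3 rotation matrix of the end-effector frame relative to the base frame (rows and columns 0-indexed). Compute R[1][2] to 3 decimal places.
-0.612

End-effector z-axis (col 2 of R) = (-0.6124,-0.6124,0.5000)
R[1][2] = -0.6124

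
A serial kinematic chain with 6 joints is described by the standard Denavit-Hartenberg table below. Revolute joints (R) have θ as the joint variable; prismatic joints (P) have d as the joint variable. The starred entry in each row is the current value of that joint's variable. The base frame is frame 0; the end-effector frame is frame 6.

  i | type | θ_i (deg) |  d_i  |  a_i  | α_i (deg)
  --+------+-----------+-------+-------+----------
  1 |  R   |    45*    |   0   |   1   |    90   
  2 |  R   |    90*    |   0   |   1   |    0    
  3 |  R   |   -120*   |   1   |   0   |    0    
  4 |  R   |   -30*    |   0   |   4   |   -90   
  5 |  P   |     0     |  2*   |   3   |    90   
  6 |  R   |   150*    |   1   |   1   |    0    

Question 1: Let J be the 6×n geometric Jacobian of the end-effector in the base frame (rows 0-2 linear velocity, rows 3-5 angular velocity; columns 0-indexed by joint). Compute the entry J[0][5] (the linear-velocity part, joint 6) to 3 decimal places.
axis z_5 = (0.7071,-0.7071,0.0000); lever o_n−o_5 = (0.7071,-0.7071,1.0000)
cross product → J_v[:, 5] = (-0.7071,-0.7071,-0.0000)
J_ω[:, 5] = z_5
entry J[0][5] = -0.7071

-0.707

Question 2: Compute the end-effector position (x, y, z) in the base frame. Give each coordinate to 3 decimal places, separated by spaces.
5.821 2.993 -3.062

after link 1: o_1 = (0.7071, 0.7071, 0.0000)
after link 2: o_2 = (0.7071, 0.7071, 1.0000)
after link 3: o_3 = (1.4142, 0.0000, 1.0000)
after link 4: o_4 = (2.8284, 1.4142, -2.4641)
after link 5: o_5 = (5.1138, 3.6996, -4.0622)
after link 6: o_6 = (5.8209, 2.9925, -3.0622)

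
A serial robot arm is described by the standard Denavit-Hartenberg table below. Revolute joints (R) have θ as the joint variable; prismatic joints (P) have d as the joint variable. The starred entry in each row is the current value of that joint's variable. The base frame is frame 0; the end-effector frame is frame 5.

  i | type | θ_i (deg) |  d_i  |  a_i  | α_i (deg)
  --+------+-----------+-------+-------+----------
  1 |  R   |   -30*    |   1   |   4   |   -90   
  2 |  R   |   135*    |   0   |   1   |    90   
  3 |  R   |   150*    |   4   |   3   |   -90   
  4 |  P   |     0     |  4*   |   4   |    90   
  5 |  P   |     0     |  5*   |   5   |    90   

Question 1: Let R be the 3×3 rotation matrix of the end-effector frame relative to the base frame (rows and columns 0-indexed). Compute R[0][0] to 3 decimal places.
0.780

End-effector x-axis (col 0 of R) = (0.7803,0.1268,0.6124)
R[0][0] = 0.7803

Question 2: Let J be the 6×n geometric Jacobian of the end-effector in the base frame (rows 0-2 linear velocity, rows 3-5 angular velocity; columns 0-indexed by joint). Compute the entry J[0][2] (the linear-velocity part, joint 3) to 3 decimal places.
-4.643

axis z_2 = (0.6124,-0.3536,-0.7071); lever o_n−o_2 = (14.3680,-5.3672,2.3987)
cross product → J_v[:, 2] = (-4.6432,-11.6286,1.7932)
J_ω[:, 2] = z_2
entry J[0][2] = -4.6432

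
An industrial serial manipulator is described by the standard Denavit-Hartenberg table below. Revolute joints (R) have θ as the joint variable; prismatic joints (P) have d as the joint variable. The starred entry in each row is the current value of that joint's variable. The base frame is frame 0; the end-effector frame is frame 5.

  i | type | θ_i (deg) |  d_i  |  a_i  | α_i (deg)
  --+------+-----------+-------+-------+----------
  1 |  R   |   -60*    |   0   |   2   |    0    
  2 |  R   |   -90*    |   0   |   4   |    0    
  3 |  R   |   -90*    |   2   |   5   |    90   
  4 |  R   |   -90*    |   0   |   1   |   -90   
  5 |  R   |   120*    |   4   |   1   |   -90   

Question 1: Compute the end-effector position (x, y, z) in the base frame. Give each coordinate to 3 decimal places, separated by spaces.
after link 1: o_1 = (1.0000, -1.7321, 0.0000)
after link 2: o_2 = (-2.4641, -3.7321, 0.0000)
after link 3: o_3 = (-4.9641, 0.5981, 2.0000)
after link 4: o_4 = (-4.9641, 0.5981, 1.0000)
after link 5: o_5 = (-7.7141, 3.6292, 1.5000)

-7.714 3.629 1.500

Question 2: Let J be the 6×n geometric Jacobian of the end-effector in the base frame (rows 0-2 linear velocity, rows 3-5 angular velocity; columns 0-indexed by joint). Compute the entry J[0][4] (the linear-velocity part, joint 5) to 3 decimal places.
0.433

axis z_4 = (-0.5000,0.8660,0.0000); lever o_n−o_4 = (-2.7500,3.0311,0.5000)
cross product → J_v[:, 4] = (0.4330,0.2500,0.8660)
J_ω[:, 4] = z_4
entry J[0][4] = 0.4330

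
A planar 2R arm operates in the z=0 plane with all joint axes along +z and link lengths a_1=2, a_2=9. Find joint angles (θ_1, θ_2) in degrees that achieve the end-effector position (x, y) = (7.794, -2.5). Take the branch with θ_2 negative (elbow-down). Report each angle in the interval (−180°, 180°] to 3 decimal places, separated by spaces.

90.007 -120.007

cos θ_2 = (66.9964−2²−9²)/(2·2·9) = -0.5001; θ_2 = -120.0066° (elbow-down)
β = atan2(-2.5000,7.7940) = -17.7841°; ψ = atan2(-7.7937,-2.5009) = -107.7907°
θ_1 = β − ψ = 90.0066°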